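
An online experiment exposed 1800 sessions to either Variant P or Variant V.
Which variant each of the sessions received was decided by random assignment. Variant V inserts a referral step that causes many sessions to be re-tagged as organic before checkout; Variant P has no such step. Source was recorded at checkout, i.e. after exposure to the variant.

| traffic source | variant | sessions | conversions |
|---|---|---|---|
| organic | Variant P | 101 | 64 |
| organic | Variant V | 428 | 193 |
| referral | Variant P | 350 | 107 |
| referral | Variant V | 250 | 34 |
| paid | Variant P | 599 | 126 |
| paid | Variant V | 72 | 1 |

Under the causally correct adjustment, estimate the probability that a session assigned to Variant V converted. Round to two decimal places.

Variant P is higher inside every traffic source stratum but Variant V is higher in aggregate. Whether to stratify depends on how traffic source relates to the variant.
Traffic source here is a post-treatment variable shaped by the variant; conditioning on it would introduce bias rather than remove it. The overall comparison is the causal one.
So P(outcome | do(Variant V)) is just the pooled rate for Variant V: 228/750 = 0.304.

0.30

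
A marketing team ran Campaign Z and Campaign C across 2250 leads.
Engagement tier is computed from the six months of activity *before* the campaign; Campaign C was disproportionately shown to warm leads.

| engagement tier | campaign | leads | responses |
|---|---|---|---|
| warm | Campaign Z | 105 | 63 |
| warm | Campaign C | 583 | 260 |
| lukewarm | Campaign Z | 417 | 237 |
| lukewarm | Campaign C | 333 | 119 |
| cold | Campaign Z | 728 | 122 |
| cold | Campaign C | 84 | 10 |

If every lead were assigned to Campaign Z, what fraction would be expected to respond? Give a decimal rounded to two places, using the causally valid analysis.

Engagement tier satisfies the back-door criterion: it is not a descendant of the campaign, and it blocks the spurious path from campaign to outcome. Adjusting for it (i.e., using the within-engagement tier rates) gives the causal effect.
Standardising Campaign Z to the population engagement tier mix: 0.306·63/105 + 0.333·237/417 + 0.361·122/728 = 0.433.

0.43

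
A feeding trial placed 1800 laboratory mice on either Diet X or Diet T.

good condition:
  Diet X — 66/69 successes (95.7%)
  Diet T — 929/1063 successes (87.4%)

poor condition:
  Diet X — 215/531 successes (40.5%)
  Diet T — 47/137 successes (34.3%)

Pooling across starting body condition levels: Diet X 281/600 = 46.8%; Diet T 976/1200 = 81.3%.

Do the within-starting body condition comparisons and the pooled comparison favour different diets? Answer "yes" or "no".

yes

Within each starting body condition level (good condition 95.7% vs 87.4%; poor condition 40.5% vs 34.3%), Diet X has the higher rate every time. Pooled: 46.8% vs 81.3% — Diet T has the higher rate overall. The two comparisons disagree.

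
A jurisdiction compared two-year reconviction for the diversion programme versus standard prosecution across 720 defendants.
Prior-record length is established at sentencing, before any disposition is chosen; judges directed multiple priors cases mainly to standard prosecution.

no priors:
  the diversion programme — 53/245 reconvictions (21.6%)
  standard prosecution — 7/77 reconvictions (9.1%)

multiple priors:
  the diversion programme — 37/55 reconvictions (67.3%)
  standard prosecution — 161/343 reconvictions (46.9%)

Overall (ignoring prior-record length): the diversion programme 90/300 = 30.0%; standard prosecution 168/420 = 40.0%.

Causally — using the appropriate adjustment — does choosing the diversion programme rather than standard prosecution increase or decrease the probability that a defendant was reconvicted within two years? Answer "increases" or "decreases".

Within every prior-record length level standard prosecution has the lower rate, yet pooled the diversion programme does — Simpson's reversal.
Prior-record length satisfies the back-door criterion: it is not a descendant of the disposition, and it blocks the spurious path from disposition to outcome. Adjusting for it (i.e., using the within-prior-record length rates) gives the causal effect.
Within each level — no priors: 21.6% vs 9.1%; multiple priors: 67.3% vs 46.9% — standard prosecution is lower every time.

increases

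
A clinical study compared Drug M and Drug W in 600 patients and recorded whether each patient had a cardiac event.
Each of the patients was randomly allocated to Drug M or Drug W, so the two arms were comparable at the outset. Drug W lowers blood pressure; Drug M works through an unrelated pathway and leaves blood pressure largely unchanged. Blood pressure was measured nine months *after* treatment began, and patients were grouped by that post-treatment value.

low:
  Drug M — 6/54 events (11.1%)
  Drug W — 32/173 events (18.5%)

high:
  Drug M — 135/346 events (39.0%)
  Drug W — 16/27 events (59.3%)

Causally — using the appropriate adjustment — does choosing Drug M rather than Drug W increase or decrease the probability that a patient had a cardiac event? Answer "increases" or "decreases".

increases

Blood pressure here is a post-treatment variable shaped by the drug; conditioning on it would introduce bias rather than remove it. The overall comparison is the causal one.
Pooled: Drug M 35.2% vs Drug W 24.0%; Drug W is lower overall.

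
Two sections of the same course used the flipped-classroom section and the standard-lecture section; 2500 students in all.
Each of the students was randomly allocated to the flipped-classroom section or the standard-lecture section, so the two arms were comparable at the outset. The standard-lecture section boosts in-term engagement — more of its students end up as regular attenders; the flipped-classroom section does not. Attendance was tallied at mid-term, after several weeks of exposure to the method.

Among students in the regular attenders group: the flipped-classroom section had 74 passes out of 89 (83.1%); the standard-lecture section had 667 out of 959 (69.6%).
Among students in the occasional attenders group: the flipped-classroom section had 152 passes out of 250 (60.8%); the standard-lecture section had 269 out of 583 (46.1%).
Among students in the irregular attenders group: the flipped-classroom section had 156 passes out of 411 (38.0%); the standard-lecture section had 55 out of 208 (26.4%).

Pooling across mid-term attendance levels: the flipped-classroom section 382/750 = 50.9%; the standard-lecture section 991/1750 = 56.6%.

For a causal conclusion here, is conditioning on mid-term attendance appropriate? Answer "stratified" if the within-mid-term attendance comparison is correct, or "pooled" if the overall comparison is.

The mid-term attendance-specific comparison favours the flipped-classroom section throughout, but the pooled figures favour the standard-lecture section. The question is whether to condition on mid-term attendance.
The distribution of mid-term attendance is itself part of what the teaching method does — it is an intermediate outcome. Holding it fixed would remove that part of the effect; the total effect is the pooled difference.
Pooled: the flipped-classroom section 50.9% vs the standard-lecture section 56.6%; the standard-lecture section is higher overall.

pooled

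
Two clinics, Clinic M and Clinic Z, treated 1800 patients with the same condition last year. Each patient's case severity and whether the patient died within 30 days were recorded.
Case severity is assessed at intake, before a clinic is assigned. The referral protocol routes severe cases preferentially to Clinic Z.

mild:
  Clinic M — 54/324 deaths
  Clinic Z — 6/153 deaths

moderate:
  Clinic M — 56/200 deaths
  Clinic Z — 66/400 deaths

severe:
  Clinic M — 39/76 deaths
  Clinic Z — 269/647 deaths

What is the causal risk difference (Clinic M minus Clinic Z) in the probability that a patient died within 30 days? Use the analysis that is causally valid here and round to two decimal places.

The stratified and pooled comparisons disagree (Clinic Z wins within each case severity; Clinic M wins overall), so the answer turns on the causal role of case severity.
Since case severity is a pre-existing factor (not a product of the clinic) and it affects the outcome on its own, it is a confounder. The stratified rates, not the pooled rate, identify the causal effect.
Adjusting over the population distribution of case severity: 0.265·(0.167−0.039) + 0.333·(0.280−0.165) + 0.402·(0.513−0.416) = +0.111.

+0.11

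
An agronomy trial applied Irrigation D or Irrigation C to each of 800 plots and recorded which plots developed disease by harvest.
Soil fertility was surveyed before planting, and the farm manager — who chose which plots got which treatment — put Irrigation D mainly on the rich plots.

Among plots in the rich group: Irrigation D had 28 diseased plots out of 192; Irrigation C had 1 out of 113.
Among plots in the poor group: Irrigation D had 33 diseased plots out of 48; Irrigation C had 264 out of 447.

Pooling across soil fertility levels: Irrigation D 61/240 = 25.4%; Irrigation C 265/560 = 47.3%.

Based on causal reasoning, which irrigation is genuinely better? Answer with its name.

Irrigation C

Within every soil fertility level Irrigation C has the lower rate, yet pooled Irrigation D does — Simpson's reversal.
The imbalance in soil fertility arose from how plots were allocated, not from anything the irrigation did; and soil fertility independently affects the outcome. The pooled gap is confounded — condition on soil fertility.
Within each level — rich: 14.6% vs 0.9%; poor: 68.8% vs 59.1% — Irrigation C is lower every time.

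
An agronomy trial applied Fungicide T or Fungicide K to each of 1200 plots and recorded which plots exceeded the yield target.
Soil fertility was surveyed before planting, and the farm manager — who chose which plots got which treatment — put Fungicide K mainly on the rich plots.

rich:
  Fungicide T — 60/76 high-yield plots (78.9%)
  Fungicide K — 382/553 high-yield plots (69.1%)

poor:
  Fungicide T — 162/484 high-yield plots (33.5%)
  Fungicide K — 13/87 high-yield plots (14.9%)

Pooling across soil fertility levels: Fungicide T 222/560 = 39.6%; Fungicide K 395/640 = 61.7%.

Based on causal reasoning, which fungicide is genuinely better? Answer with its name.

Fungicide T

Fungicide T is higher inside every soil fertility stratum but Fungicide K is higher in aggregate. Whether to stratify depends on how soil fertility relates to the fungicide.
Soil fertility differs across fungicides for reasons unrelated to any effect of the fungicide itself, and it separately predicts the outcome — a classic confounder. We must compare within soil fertility levels.
Within each level — rich: 78.9% vs 69.1%; poor: 33.5% vs 14.9% — Fungicide T is higher every time.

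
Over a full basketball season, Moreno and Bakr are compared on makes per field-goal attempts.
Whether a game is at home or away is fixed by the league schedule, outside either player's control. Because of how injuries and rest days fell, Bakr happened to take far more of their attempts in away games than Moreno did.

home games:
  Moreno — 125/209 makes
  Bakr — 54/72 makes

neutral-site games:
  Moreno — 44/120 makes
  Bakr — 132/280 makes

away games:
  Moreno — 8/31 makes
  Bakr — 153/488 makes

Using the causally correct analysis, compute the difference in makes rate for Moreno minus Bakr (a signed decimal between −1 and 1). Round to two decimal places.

-0.09

The game venue-specific comparison favours Bakr throughout, but the pooled figures favour Moreno. The question is whether to condition on game venue.
The imbalance in game venue arose from how field-goal attempts were allocated, not from anything the player did; and game venue independently affects the outcome. The pooled gap is confounded — condition on game venue.
Adjusting over the population distribution of game venue: 0.234·(0.598−0.750) + 0.333·(0.367−0.471) + 0.432·(0.258−0.314) = -0.094.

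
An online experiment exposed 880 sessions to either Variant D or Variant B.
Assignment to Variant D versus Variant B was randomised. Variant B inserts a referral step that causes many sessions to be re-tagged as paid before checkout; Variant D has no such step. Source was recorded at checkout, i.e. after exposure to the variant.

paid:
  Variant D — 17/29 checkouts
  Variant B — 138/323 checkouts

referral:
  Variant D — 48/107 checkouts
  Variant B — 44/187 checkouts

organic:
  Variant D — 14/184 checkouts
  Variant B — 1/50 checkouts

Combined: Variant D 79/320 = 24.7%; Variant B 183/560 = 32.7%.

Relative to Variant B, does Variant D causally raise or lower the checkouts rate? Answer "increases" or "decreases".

decreases

The traffic source-specific comparison favours Variant D throughout, but the pooled figures favour Variant B. The question is whether to condition on traffic source.
Because the variant influences traffic source, traffic source is a post-treatment mediator, not a confounder. Stratifying on it would bias the estimate; the causal effect is the crude pooled difference.
Pooled: Variant D 24.7% vs Variant B 32.7%; Variant B is higher overall.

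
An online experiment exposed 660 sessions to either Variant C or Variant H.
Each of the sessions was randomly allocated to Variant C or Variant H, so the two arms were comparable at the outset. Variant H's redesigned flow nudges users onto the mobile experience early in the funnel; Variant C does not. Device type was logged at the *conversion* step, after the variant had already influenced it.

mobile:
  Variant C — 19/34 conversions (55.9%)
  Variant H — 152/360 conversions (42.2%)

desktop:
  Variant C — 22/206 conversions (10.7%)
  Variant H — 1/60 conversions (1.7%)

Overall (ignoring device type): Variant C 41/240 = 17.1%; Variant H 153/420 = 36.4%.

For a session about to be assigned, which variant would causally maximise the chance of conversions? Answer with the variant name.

Variant H

The device type-specific comparison favours Variant C throughout, but the pooled figures favour Variant H. The question is whether to condition on device type.
Device type is downstream of the variant. One should not condition on a consequence of treatment, so the overall rates are the right comparison.
Pooled: Variant C 17.1% vs Variant H 36.4%; Variant H is higher overall.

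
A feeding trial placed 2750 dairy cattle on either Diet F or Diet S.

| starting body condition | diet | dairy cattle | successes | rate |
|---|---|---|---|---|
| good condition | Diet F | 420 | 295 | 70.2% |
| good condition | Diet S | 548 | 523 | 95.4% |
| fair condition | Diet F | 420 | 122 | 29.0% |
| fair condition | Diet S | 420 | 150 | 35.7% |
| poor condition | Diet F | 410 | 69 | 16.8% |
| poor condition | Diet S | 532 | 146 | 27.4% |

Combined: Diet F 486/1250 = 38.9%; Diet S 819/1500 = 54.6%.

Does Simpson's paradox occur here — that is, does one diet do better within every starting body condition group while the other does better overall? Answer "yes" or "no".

no

Within each starting body condition level (good condition 70.2% vs 95.4%; fair condition 29.0% vs 35.7%; poor condition 16.8% vs 27.4%), Diet S has the higher rate every time. Pooled: 38.9% vs 54.6% — Diet S has the higher rate overall. They agree.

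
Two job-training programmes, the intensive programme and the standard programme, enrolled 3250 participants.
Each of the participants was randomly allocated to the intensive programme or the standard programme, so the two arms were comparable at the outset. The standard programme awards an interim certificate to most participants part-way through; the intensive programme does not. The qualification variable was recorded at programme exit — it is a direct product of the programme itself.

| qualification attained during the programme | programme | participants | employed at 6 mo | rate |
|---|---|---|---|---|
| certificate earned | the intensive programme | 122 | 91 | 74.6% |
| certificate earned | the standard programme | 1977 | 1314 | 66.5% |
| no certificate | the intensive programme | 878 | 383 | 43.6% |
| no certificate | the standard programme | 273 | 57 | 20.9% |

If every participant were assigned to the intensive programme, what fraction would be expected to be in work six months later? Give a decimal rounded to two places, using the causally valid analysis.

0.47

Qualification attained during the programme is recorded after the programme and is itself shifted by it — it sits on the causal path from programme to outcome. Conditioning on a mediator would strip out part of the effect we want; the pooled comparison gives the total causal effect.
So P(outcome | do(the intensive programme)) is just the pooled rate for the intensive programme: 474/1000 = 0.474.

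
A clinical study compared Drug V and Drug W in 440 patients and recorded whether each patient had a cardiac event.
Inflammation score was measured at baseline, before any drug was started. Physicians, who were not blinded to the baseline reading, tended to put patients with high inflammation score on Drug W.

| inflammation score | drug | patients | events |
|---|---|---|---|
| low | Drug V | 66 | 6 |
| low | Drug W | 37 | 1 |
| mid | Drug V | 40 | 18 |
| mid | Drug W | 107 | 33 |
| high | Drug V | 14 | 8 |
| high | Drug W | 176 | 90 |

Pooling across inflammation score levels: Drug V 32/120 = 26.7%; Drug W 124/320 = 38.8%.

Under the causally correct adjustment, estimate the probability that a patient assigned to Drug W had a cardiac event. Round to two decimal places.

Within every inflammation score level Drug W has the lower rate, yet pooled Drug V does — Simpson's reversal.
Here inflammation score is a common cause — it drives both which drug a case falls under and the outcome. The crude comparison mixes populations; the stratum-specific rates are the causally relevant ones.
Standardising Drug W to the population inflammation score mix: 0.234·1/37 + 0.334·33/107 + 0.432·90/176 = 0.330.

0.33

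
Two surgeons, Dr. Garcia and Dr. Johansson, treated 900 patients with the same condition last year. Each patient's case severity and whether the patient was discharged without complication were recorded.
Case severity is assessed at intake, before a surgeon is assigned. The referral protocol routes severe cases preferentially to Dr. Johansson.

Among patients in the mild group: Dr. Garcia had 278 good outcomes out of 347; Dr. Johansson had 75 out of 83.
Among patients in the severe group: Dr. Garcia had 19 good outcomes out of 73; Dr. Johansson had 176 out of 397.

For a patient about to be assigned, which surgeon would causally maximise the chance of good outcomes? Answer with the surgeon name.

Dr. Johansson is higher inside every case severity stratum but Dr. Garcia is higher in aggregate. Whether to stratify depends on how case severity relates to the surgeon.
Here case severity is a common cause — it drives both which surgeon a case falls under and the outcome. The crude comparison mixes populations; the stratum-specific rates are the causally relevant ones.
Within each level — mild: 80.1% vs 90.4%; severe: 26.0% vs 44.3% — Dr. Johansson is higher every time.

Dr. Johansson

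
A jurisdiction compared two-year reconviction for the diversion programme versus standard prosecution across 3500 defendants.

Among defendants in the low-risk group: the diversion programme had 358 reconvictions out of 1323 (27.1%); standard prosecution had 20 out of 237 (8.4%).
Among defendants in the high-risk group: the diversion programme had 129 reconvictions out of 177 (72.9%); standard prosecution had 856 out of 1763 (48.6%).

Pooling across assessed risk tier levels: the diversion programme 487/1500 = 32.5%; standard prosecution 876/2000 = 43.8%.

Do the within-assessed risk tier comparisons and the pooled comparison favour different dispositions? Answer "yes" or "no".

Within each assessed risk tier level (low-risk 27.1% vs 8.4%; high-risk 72.9% vs 48.6%), standard prosecution has the lower rate every time. Pooled: 32.5% vs 43.8% — the diversion programme has the lower rate overall. The two comparisons disagree.

yes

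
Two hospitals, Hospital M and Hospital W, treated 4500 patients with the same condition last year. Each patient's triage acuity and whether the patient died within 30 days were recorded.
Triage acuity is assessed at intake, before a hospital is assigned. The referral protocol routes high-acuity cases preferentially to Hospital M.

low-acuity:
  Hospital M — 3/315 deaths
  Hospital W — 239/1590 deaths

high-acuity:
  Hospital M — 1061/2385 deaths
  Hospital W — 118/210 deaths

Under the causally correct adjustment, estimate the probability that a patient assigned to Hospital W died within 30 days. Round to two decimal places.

0.39

Here triage acuity is a common cause — it drives both which hospital a case falls under and the outcome. The crude comparison mixes populations; the stratum-specific rates are the causally relevant ones.
Standardising Hospital W to the population triage acuity mix: 0.423·239/1590 + 0.577·118/210 = 0.388.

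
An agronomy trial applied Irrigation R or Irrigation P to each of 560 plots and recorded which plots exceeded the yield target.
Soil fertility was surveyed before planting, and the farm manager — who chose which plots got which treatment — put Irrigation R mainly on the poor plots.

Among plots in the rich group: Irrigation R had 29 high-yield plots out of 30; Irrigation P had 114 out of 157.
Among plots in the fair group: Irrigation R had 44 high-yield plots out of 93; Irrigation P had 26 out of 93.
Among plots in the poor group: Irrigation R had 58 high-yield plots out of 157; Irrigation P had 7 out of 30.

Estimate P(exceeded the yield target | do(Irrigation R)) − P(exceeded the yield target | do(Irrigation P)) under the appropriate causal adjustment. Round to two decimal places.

Irrigation R is higher inside every soil fertility stratum but Irrigation P is higher in aggregate. Whether to stratify depends on how soil fertility relates to the irrigation.
Soil fertility is set before the irrigation has any effect — it is not caused by the irrigation — and it independently drives the outcome. That makes it a confounder, so the causal comparison is within soil fertility levels.
Adjusting over the population distribution of soil fertility: 0.334·(0.967−0.726) + 0.332·(0.473−0.280) + 0.334·(0.369−0.233) = +0.190.

+0.19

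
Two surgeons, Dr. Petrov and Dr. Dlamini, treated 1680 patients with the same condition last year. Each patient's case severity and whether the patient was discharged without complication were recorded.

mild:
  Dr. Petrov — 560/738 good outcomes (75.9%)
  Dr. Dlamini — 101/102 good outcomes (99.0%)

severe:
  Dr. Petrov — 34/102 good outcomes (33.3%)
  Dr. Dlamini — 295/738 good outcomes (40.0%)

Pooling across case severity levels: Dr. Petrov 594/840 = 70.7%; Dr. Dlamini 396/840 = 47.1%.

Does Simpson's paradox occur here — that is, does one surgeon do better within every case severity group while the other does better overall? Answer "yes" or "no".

yes

Within each case severity level (mild 75.9% vs 99.0%; severe 33.3% vs 40.0%), Dr. Dlamini has the higher rate every time. Pooled: 70.7% vs 47.1% — Dr. Petrov has the higher rate overall. The two comparisons disagree.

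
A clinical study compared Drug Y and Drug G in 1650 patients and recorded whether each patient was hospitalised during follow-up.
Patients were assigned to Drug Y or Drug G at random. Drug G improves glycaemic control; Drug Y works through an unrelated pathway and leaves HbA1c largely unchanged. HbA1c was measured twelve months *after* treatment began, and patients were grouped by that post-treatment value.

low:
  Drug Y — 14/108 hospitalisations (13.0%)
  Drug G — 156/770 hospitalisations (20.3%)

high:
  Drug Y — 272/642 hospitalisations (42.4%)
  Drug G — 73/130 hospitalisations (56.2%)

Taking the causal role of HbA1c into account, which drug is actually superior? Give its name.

The HbA1c-specific comparison favours Drug Y throughout, but the pooled figures favour Drug G. The question is whether to condition on HbA1c.
The distribution of HbA1c is itself part of what the drug does — it is an intermediate outcome. Holding it fixed would remove that part of the effect; the total effect is the pooled difference.
Pooled: Drug Y 38.1% vs Drug G 25.4%; Drug G is lower overall.

Drug G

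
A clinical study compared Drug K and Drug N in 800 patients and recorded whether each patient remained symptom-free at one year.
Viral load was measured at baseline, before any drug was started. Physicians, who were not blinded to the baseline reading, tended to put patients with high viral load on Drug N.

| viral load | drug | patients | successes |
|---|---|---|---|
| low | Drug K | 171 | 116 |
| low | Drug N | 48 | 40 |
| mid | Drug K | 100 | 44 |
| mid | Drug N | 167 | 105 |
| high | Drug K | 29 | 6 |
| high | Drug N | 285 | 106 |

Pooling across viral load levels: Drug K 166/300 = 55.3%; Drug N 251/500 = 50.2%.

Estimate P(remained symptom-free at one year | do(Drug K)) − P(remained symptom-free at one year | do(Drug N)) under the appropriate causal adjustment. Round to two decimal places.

-0.17

Within every viral load level Drug N has the higher rate, yet pooled Drug K does — Simpson's reversal.
Nothing the drug does changes viral load; the imbalance is an allocation artefact. With viral load also predicting the outcome, the pooled figure is confounded, and the within-stratum comparison is the causal one.
Adjusting over the population distribution of viral load: 0.274·(0.678−0.833) + 0.334·(0.440−0.629) + 0.393·(0.207−0.372) = -0.170.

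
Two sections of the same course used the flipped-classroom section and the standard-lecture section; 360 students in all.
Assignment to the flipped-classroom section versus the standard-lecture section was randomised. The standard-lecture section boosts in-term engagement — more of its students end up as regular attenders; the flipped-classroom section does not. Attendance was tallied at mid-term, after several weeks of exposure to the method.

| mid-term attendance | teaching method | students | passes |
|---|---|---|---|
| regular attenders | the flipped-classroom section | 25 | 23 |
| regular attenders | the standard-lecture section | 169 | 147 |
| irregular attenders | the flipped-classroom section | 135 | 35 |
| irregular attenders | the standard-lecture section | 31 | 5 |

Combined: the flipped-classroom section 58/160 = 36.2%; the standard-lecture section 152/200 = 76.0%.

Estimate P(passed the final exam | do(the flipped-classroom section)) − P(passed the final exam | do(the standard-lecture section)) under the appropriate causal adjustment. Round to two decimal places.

Mid-term attendance lies on the pathway teaching method → mid-term attendance → outcome, so adjusting for it blocks the indirect effect. For the total causal effect of teaching method, use the unadjusted pooled rates.
The causal difference is the pooled difference: 0.362 − 0.760 = -0.398.

-0.40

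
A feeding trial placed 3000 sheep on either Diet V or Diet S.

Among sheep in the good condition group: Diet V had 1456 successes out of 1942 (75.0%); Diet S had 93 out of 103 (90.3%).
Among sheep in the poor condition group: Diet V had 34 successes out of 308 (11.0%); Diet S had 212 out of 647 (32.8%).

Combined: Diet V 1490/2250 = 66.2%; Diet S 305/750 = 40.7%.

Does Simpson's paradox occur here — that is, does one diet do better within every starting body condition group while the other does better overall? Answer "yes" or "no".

Within each starting body condition level (good condition 75.0% vs 90.3%; poor condition 11.0% vs 32.8%), Diet S has the higher rate every time. Pooled: 66.2% vs 40.7% — Diet V has the higher rate overall. The two comparisons disagree.

yes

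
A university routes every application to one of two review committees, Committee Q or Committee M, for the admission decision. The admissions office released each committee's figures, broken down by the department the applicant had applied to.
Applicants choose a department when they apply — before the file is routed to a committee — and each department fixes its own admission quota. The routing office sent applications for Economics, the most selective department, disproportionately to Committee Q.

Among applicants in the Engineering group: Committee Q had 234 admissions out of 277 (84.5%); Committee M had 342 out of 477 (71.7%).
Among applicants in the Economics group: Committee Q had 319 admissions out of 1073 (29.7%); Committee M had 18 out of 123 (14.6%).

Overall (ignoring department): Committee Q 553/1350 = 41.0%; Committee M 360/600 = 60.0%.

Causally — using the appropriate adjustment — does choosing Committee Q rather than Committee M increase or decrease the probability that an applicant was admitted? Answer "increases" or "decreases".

increases

The imbalance in department arose from how applicants were allocated, not from anything the review committee did; and department independently affects the outcome. The pooled gap is confounded — condition on department.
Within each level — Engineering: 84.5% vs 71.7%; Economics: 29.7% vs 14.6% — Committee Q is higher every time.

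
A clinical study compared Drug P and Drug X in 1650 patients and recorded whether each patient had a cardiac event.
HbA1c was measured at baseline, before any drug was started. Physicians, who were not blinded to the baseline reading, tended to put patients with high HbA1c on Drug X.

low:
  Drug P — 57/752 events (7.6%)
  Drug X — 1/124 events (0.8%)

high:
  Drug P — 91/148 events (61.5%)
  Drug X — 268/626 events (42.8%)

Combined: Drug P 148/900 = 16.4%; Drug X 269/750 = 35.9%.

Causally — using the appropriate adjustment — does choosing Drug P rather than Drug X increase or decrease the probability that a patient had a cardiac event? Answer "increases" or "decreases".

increases

Within every HbA1c level Drug X has the lower rate, yet pooled Drug P does — Simpson's reversal.
Here HbA1c is a common cause — it drives both which drug a case falls under and the outcome. The crude comparison mixes populations; the stratum-specific rates are the causally relevant ones.
Within each level — low: 7.6% vs 0.8%; high: 61.5% vs 42.8% — Drug X is lower every time.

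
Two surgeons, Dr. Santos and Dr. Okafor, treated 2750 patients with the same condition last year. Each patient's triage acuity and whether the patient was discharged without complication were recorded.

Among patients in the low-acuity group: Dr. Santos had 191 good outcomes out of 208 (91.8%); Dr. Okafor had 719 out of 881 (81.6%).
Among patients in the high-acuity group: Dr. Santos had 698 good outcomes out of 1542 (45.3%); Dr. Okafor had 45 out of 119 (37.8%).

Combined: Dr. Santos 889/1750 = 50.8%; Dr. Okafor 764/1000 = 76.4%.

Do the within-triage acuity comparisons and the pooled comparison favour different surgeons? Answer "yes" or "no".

Within each triage acuity level (low-acuity 91.8% vs 81.6%; high-acuity 45.3% vs 37.8%), Dr. Santos has the higher rate every time. Pooled: 50.8% vs 76.4% — Dr. Okafor has the higher rate overall. The two comparisons disagree.

yes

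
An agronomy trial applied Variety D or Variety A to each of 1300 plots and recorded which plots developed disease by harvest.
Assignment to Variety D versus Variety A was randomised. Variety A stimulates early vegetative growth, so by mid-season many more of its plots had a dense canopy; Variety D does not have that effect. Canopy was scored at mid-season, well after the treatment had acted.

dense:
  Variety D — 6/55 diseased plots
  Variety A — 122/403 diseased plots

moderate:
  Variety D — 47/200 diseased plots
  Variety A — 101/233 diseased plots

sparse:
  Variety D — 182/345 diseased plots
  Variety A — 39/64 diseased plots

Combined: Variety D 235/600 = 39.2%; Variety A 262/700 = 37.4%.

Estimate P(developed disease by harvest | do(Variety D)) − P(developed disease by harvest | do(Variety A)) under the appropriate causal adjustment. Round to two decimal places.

The distribution of mid-season canopy is itself part of what the variety does — it is an intermediate outcome. Holding it fixed would remove that part of the effect; the total effect is the pooled difference.
The causal difference is the pooled difference: 0.392 − 0.374 = +0.017.

+0.02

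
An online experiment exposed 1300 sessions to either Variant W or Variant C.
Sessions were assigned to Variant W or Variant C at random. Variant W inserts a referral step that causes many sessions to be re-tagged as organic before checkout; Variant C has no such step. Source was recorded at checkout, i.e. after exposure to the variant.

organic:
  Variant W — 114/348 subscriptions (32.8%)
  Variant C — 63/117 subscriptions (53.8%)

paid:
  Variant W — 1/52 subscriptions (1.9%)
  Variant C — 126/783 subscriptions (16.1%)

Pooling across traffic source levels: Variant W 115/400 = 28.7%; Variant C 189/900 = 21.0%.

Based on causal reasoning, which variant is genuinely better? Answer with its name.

Traffic source is recorded after the variant and is itself shifted by it — it sits on the causal path from variant to outcome. Conditioning on a mediator would strip out part of the effect we want; the pooled comparison gives the total causal effect.
Pooled: Variant W 28.7% vs Variant C 21.0%; Variant W is higher overall.

Variant W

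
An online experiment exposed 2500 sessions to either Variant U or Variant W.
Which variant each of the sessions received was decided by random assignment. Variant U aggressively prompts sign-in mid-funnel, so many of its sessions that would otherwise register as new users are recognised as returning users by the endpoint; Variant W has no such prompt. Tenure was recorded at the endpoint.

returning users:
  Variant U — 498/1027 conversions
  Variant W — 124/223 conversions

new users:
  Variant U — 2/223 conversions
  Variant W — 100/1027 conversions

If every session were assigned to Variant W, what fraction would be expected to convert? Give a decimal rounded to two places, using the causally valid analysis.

The user tenure-specific comparison favours Variant W throughout, but the pooled figures favour Variant U. The question is whether to condition on user tenure.
Stratifying would compare variants among sessions the variants themselves sorted into user tenure groups — a form of selection on an intermediate. The unconditioned pooled rates give the total causal effect.
So P(outcome | do(Variant W)) is just the pooled rate for Variant W: 224/1250 = 0.179.

0.18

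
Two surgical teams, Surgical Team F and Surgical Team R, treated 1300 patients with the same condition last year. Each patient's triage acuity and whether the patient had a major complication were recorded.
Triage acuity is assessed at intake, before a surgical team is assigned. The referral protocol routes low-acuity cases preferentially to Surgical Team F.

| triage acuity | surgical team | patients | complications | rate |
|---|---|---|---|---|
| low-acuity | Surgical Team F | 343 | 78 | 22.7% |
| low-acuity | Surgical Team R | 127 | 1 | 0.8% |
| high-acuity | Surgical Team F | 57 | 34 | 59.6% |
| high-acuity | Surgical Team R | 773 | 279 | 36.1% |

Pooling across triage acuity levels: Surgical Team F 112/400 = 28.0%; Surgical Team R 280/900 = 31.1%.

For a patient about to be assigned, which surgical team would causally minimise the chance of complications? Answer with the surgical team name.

Surgical Team R

Triage acuity differs across surgical teams for reasons unrelated to any effect of the surgical team itself, and it separately predicts the outcome — a classic confounder. We must compare within triage acuity levels.
Within each level — low-acuity: 22.7% vs 0.8%; high-acuity: 59.6% vs 36.1% — Surgical Team R is lower every time.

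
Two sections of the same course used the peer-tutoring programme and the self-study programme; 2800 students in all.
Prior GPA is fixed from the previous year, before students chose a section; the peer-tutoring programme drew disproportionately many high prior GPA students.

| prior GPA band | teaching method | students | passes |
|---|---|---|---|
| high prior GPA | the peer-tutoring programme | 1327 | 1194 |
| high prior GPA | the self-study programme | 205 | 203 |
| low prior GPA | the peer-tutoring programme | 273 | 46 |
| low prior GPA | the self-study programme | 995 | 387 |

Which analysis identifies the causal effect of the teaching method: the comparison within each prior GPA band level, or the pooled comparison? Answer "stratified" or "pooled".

stratified

The stratified and pooled comparisons disagree (the self-study programme wins within each prior GPA band; the peer-tutoring programme wins overall), so the answer turns on the causal role of prior GPA band.
Nothing the teaching method does changes prior GPA band; the imbalance is an allocation artefact. With prior GPA band also predicting the outcome, the pooled figure is confounded, and the within-stratum comparison is the causal one.
Within each level — high prior GPA: 90.0% vs 99.0%; low prior GPA: 16.8% vs 38.9% — the self-study programme is higher every time.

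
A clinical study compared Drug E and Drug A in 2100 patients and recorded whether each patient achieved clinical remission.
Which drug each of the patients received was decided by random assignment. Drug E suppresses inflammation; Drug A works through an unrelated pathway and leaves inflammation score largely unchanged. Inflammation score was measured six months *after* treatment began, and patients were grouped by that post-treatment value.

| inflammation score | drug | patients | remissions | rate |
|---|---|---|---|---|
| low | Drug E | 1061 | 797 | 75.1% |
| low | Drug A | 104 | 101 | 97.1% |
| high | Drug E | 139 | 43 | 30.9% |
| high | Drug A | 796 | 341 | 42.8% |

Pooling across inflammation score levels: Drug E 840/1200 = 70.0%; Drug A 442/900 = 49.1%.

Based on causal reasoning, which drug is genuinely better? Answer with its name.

Drug E

Because the drug influences inflammation score, inflammation score is a post-treatment mediator, not a confounder. Stratifying on it would bias the estimate; the causal effect is the crude pooled difference.
Pooled: Drug E 70.0% vs Drug A 49.1%; Drug E is higher overall.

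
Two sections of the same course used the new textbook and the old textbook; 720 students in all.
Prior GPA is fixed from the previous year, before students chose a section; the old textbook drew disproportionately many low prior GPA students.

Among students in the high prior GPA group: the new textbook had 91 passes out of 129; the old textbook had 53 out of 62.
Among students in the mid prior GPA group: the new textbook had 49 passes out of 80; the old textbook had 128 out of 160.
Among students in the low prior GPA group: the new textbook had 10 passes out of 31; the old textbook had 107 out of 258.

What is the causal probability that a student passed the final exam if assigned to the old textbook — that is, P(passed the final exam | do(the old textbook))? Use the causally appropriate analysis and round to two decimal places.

The stratified and pooled comparisons disagree (the old textbook wins within each prior GPA band; the new textbook wins overall), so the answer turns on the causal role of prior GPA band.
The imbalance in prior GPA band arose from how students were allocated, not from anything the teaching method did; and prior GPA band independently affects the outcome. The pooled gap is confounded — condition on prior GPA band.
Standardising the old textbook to the population prior GPA band mix: 0.265·53/62 + 0.333·128/160 + 0.401·107/258 = 0.660.

0.66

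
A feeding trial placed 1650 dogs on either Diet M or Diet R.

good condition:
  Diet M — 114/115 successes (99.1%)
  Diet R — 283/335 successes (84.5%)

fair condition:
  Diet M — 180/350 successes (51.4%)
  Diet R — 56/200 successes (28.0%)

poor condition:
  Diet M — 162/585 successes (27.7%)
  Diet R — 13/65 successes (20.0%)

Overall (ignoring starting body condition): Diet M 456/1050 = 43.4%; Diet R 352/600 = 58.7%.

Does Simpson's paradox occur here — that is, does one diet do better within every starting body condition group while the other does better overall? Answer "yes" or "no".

Within each starting body condition level (good condition 99.1% vs 84.5%; fair condition 51.4% vs 28.0%; poor condition 27.7% vs 20.0%), Diet M has the higher rate every time. Pooled: 43.4% vs 58.7% — Diet R has the higher rate overall. The two comparisons disagree.

yes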